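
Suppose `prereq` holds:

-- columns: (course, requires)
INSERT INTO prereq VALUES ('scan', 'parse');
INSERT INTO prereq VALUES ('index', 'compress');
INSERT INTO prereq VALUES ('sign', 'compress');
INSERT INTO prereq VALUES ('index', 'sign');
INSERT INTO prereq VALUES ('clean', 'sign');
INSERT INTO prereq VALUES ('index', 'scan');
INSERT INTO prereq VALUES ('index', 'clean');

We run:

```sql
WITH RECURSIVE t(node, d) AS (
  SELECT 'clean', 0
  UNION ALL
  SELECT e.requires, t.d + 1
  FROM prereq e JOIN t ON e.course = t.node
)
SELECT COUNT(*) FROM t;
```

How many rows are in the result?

3

Base: (clean, d=0).
Iteration 1: edges from {clean} -> (sign, d=1).
Iteration 2: edges from {sign} -> (compress, d=2).
Iteration 3: no outgoing edges from {compress}; recursion stops.
Total rows emitted: 3.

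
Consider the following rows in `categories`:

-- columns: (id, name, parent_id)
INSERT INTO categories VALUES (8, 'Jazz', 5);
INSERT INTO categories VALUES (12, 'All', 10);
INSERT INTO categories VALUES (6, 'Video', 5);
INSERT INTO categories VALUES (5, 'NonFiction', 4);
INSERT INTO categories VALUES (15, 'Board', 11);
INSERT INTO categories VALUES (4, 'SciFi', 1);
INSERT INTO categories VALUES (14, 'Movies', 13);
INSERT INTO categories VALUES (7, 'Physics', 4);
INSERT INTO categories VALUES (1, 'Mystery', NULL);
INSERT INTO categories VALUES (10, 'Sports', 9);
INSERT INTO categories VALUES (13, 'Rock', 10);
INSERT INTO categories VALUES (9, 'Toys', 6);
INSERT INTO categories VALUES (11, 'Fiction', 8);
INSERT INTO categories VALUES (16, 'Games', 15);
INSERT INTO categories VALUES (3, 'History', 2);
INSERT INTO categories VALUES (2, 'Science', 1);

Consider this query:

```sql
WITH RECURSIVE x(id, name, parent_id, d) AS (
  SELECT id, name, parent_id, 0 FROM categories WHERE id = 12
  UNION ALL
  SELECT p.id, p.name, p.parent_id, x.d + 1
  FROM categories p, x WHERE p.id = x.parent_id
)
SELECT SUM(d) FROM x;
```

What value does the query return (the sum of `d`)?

Base: id=12 (All), parent_id=10, d 0.
Iteration 1: join on id=10 -> Sports (id 10, parent_id=9, d 1).
Iteration 2: join on id=9 -> Toys (id 9, parent_id=6, d 2).
Iteration 3: join on id=6 -> Video (id 6, parent_id=5, d 3).
Iteration 4: join on id=5 -> NonFiction (id 5, parent_id=4, d 4).
Iteration 5: join on id=4 -> SciFi (id 4, parent_id=1, d 5).
Iteration 6: join on id=1 -> Mystery (id 1, parent_id=NULL, d 6).
Iteration 7: parent_id is NULL; no match; recursion stops.
SUM(d) = 0 + 1 + 2 + 3 + 4 + 5 + 6 = 21.

21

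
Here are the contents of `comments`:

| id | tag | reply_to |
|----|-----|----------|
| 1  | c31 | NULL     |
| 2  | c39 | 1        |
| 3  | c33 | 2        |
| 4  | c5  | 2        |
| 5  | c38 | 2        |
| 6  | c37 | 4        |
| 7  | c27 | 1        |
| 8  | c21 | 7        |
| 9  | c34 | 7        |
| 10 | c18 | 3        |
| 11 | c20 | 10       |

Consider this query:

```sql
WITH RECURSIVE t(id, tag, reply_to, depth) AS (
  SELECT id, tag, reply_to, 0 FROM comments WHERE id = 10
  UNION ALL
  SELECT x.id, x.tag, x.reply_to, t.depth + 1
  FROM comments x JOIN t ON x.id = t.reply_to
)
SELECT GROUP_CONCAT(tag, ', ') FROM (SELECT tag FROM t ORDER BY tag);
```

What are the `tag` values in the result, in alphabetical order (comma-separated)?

c18, c31, c33, c39

Base: id=10 (c18), reply_to=3, depth 0.
Iteration 1: join on id=3 -> c33 (id 3, reply_to=2, depth 1).
Iteration 2: join on id=2 -> c39 (id 2, reply_to=1, depth 2).
Iteration 3: join on id=1 -> c31 (id 1, reply_to=NULL, depth 3).
Iteration 4: reply_to is NULL; no match; recursion stops.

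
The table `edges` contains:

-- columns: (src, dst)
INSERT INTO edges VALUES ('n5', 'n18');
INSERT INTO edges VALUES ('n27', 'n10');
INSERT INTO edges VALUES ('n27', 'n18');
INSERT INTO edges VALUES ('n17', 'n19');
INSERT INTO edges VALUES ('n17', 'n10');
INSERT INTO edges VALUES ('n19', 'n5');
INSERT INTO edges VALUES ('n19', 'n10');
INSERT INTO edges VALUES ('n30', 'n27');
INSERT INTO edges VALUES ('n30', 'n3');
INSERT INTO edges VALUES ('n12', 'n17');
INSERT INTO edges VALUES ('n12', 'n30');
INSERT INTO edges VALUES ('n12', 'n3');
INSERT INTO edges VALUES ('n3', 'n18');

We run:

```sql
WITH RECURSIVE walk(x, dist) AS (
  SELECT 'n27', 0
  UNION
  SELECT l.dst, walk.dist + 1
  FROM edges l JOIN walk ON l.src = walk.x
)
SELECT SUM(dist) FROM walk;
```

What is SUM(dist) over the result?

Base: (n27, dist=0).
Iteration 1: edges from {n27} -> (n10, dist=1), (n18, dist=1).
Iteration 2: no outgoing edges from {n10,n18}; recursion stops.
SUM(dist) = 0 + 1 + 1 = 2.

2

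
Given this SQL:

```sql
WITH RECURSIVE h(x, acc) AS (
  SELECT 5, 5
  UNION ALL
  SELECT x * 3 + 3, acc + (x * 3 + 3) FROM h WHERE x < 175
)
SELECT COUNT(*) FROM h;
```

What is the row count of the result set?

Base: x=5, acc=5.
Iteration 1: 5 < 175 holds -> x = 5 * 3 + 3 = 18, acc = 5 + 18 = 23.
Iteration 2: 18 < 175 holds -> x = 18 * 3 + 3 = 57, acc = 23 + 57 = 80.
Iteration 3: 57 < 175 holds -> x = 57 * 3 + 3 = 174, acc = 80 + 174 = 254.
Iteration 4: 174 < 175 holds -> x = 174 * 3 + 3 = 525, acc = 254 + 525 = 779.
Iteration 5: 525 < 175 fails; recursion stops.
Total rows emitted: 5.

5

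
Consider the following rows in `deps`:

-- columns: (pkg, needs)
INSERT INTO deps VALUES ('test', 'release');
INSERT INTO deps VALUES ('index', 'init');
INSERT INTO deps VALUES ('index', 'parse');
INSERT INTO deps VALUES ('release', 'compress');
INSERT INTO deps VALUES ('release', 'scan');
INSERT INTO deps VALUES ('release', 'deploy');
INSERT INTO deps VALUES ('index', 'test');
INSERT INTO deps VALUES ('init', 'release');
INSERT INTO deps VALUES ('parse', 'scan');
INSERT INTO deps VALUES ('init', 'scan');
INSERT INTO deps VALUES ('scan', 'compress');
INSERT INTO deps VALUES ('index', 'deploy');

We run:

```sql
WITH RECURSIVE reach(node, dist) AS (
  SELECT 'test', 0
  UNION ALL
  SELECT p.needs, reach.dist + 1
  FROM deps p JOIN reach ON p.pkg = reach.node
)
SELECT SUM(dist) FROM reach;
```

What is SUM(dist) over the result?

Base: (test, dist=0).
Iteration 1: edges from {test} -> (release, dist=1).
Iteration 2: edges from {release} -> (compress, dist=2), (deploy, dist=2), (scan, dist=2).
Iteration 3: edges from {compress,deploy,scan} -> (compress, dist=3).
Iteration 4: no outgoing edges from {compress}; recursion stops.
SUM(dist) = 0 + 1 + 2 + 2 + 2 + 3 = 10.

10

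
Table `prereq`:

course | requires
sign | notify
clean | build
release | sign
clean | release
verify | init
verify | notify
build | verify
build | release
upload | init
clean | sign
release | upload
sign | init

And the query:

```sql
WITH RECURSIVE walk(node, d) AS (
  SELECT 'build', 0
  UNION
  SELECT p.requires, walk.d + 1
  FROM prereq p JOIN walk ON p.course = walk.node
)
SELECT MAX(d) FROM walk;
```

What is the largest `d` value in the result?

Base: (build, d=0).
Iteration 1: edges from {build} -> (release, d=1), (verify, d=1).
Iteration 2: edges from {release,verify} -> (init, d=2), (notify, d=2), (sign, d=2), (upload, d=2).
Iteration 3: edges from {init,notify,sign,upload} -> (init, d=3), (notify, d=3). [UNION drops 1 duplicate row(s)]
Iteration 4: no outgoing edges from {init,notify}; recursion stops.
d values: 0, 1, 1, 2, 2, 2, 2, 3, 3; the maximum is 3.

3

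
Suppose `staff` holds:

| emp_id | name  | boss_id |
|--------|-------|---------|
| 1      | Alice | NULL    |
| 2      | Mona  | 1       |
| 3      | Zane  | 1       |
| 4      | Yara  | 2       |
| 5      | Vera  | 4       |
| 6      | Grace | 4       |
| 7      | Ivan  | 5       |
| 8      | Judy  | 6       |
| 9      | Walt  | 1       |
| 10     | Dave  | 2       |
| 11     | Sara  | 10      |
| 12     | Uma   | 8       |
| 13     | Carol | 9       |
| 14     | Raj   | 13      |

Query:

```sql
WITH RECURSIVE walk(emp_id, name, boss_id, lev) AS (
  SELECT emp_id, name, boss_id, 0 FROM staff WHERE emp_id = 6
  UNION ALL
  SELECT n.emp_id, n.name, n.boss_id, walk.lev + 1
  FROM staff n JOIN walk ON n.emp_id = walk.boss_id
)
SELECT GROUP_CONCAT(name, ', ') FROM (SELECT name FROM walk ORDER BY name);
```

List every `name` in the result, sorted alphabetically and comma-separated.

Alice, Grace, Mona, Yara

Base: emp_id=6 (Grace), boss_id=4, lev 0.
Iteration 1: join on emp_id=4 -> Yara (id 4, boss_id=2, lev 1).
Iteration 2: join on emp_id=2 -> Mona (id 2, boss_id=1, lev 2).
Iteration 3: join on emp_id=1 -> Alice (id 1, boss_id=NULL, lev 3).
Iteration 4: boss_id is NULL; no match; recursion stops.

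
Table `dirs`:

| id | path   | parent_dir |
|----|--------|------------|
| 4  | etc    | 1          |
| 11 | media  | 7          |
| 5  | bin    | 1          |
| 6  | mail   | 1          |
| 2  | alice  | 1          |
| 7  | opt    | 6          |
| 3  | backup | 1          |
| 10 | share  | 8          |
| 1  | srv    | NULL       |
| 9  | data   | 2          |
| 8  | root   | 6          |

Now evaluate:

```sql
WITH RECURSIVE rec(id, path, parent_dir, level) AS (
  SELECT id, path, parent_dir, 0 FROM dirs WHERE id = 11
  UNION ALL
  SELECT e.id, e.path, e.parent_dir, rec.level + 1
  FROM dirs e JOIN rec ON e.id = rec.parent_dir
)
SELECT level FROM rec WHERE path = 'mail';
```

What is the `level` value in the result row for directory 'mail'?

2

Base: id=11 (media), parent_dir=7, level 0.
Iteration 1: join on id=7 -> opt (id 7, parent_dir=6, level 1).
Iteration 2: join on id=6 -> mail (id 6, parent_dir=1, level 2).
Iteration 3: join on id=1 -> srv (id 1, parent_dir=NULL, level 3).
Iteration 4: parent_dir is NULL; no match; recursion stops.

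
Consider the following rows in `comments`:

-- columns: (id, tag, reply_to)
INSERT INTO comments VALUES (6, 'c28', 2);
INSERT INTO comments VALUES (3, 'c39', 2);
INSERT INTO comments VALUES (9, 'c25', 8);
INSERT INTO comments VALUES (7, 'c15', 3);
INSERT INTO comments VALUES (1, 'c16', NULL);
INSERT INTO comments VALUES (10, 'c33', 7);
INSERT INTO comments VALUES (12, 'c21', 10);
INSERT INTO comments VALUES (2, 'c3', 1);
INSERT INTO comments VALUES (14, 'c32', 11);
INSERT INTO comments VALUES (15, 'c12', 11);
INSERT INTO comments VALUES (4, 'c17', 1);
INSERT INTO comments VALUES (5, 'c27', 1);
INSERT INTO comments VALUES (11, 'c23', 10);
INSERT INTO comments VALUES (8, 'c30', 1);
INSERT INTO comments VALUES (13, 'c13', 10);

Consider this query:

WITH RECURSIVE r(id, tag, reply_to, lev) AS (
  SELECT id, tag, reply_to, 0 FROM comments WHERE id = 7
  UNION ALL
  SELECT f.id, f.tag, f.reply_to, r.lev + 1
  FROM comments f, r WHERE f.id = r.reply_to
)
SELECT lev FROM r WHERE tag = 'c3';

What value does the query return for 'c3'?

2

Base: id=7 (c15), reply_to=3, lev 0.
Iteration 1: join on id=3 -> c39 (id 3, reply_to=2, lev 1).
Iteration 2: join on id=2 -> c3 (id 2, reply_to=1, lev 2).
Iteration 3: join on id=1 -> c16 (id 1, reply_to=NULL, lev 3).
Iteration 4: reply_to is NULL; no match; recursion stops.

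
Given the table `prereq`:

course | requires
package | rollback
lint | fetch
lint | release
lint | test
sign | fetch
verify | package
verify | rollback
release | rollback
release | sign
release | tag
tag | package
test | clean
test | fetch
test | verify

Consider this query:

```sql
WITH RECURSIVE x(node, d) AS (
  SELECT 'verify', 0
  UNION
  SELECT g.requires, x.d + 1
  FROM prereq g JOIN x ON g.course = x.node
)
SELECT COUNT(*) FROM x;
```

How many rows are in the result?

Base: (verify, d=0).
Iteration 1: edges from {verify} -> (package, d=1), (rollback, d=1).
Iteration 2: edges from {package,rollback} -> (rollback, d=2).
Iteration 3: no outgoing edges from {rollback}; recursion stops.
Total rows emitted: 4.

4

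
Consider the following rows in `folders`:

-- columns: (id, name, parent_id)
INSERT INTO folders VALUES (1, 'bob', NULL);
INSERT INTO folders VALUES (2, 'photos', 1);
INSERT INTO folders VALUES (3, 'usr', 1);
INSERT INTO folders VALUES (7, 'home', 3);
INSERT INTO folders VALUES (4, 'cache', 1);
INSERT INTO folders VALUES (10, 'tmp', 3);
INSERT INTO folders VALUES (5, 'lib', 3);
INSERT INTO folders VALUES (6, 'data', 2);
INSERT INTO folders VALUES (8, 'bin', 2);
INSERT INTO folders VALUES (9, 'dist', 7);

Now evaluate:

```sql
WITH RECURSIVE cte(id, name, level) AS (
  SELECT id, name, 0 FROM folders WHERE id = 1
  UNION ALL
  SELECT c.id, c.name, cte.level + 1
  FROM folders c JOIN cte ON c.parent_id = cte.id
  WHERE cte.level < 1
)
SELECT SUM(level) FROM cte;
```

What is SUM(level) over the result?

3

Base: id=1 (bob) at level 0.
Iteration 1: rows with parent_id in {1} -> photos (id 2, level 1), usr (id 3, level 1), cache (id 4, level 1).
Iteration 2: level < 1 fails for all current rows; recursion stops.
SUM(level) = 0 + 1 + 1 + 1 = 3.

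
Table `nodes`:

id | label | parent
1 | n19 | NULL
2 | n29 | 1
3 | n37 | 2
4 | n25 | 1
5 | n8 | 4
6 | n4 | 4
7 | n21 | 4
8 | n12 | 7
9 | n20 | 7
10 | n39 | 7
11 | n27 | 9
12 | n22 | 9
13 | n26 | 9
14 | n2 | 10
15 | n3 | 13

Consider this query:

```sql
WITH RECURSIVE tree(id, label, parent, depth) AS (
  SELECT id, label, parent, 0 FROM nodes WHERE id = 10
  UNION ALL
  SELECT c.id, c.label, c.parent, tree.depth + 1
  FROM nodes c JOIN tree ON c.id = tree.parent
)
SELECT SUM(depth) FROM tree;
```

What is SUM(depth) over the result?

Base: id=10 (n39), parent=7, depth 0.
Iteration 1: join on id=7 -> n21 (id 7, parent=4, depth 1).
Iteration 2: join on id=4 -> n25 (id 4, parent=1, depth 2).
Iteration 3: join on id=1 -> n19 (id 1, parent=NULL, depth 3).
Iteration 4: parent is NULL; no match; recursion stops.
SUM(depth) = 0 + 1 + 2 + 3 = 6.

6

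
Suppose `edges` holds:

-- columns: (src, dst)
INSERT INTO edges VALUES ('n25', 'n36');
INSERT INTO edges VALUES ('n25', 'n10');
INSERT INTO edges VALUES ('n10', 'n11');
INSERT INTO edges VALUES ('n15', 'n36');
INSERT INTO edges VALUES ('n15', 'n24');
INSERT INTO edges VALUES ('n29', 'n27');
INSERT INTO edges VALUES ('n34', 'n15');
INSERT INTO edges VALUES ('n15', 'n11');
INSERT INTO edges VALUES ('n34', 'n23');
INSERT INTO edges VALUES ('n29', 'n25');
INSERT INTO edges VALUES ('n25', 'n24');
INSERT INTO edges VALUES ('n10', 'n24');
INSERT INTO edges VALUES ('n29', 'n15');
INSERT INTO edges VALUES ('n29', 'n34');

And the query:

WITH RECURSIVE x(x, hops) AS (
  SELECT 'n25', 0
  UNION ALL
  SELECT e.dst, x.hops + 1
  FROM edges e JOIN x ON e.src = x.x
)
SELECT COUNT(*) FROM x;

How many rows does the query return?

6

Base: (n25, hops=0).
Iteration 1: edges from {n25} -> (n10, hops=1), (n24, hops=1), (n36, hops=1).
Iteration 2: edges from {n10,n24,n36} -> (n11, hops=2), (n24, hops=2).
Iteration 3: no outgoing edges from {n11,n24}; recursion stops.
Total rows emitted: 6.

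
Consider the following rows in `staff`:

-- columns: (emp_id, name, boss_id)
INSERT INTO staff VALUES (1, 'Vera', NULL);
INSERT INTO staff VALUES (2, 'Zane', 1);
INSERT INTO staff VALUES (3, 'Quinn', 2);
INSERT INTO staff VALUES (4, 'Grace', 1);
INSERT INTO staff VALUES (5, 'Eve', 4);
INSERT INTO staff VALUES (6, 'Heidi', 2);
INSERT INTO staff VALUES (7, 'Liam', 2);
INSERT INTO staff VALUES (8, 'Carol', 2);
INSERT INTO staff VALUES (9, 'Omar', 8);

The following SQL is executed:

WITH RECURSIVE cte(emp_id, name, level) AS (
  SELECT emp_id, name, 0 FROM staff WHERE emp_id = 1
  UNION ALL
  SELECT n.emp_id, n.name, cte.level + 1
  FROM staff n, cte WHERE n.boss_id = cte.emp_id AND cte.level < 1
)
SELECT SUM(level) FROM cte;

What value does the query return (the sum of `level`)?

2

Base: emp_id=1 (Vera) at level 0.
Iteration 1: rows with boss_id in {1} -> Zane (id 2, level 1), Grace (id 4, level 1).
Iteration 2: level < 1 fails for all current rows; recursion stops.
SUM(level) = 0 + 1 + 1 = 2.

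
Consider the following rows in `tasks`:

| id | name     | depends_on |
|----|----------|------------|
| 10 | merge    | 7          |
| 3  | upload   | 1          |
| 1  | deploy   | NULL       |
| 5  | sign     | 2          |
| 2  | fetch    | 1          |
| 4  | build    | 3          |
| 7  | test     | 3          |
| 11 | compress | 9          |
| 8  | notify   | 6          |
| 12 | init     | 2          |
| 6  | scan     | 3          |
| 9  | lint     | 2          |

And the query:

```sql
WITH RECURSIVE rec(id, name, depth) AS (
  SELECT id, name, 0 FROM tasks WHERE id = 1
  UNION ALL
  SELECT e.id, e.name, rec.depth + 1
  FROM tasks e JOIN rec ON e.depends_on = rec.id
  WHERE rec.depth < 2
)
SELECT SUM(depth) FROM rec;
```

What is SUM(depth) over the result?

Base: id=1 (deploy) at depth 0.
Iteration 1: rows with depends_on in {1} -> fetch (id 2, depth 1), upload (id 3, depth 1).
Iteration 2: rows with depends_on in {2,3} -> build (id 4, depth 2), sign (id 5, depth 2), scan (id 6, depth 2), test (id 7, depth 2), lint (id 9, depth 2), init (id 12, depth 2).
Iteration 3: depth < 2 fails for all current rows; recursion stops.
SUM(depth) = 0 + 1 + 1 + 2 + 2 + 2 + 2 + 2 + 2 = 14.

14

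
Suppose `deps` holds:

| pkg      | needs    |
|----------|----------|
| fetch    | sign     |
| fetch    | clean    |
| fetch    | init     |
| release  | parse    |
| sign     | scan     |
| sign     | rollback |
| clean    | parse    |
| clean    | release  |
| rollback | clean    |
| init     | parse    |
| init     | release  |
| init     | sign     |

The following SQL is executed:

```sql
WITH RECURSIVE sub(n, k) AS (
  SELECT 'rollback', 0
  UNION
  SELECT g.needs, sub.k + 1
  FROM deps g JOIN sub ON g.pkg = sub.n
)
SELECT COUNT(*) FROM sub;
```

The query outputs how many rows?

Base: (rollback, k=0).
Iteration 1: edges from {rollback} -> (clean, k=1).
Iteration 2: edges from {clean} -> (parse, k=2), (release, k=2).
Iteration 3: edges from {parse,release} -> (parse, k=3).
Iteration 4: no outgoing edges from {parse}; recursion stops.
Total rows emitted: 5.

5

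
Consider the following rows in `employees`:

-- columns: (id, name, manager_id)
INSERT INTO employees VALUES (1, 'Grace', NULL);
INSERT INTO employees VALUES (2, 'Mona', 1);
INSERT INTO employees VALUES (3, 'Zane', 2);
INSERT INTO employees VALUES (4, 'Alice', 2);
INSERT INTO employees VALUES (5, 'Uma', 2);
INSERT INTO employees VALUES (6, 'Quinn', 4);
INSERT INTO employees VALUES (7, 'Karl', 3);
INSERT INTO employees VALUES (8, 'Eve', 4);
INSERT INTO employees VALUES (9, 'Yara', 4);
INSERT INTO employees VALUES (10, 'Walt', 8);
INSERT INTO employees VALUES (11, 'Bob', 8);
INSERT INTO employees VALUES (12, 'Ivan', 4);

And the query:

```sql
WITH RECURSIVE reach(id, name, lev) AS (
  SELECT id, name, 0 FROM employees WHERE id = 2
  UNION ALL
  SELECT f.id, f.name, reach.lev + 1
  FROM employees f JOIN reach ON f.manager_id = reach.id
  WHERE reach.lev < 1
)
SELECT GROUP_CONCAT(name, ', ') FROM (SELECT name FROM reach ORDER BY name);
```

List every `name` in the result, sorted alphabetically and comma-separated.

Alice, Mona, Uma, Zane

Base: id=2 (Mona) at lev 0.
Iteration 1: rows with manager_id in {2} -> Zane (id 3, lev 1), Alice (id 4, lev 1), Uma (id 5, lev 1).
Iteration 2: lev < 1 fails for all current rows; recursion stops.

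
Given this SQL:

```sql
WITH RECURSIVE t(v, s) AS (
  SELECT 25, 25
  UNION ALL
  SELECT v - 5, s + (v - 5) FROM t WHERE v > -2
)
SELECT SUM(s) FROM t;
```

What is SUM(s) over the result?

420

Base: v=25, s=25.
Iteration 1: 25 > -2 holds -> v = 25 - 5 = 20, s = 25 + 20 = 45.
Iteration 2: 20 > -2 holds -> v = 20 - 5 = 15, s = 45 + 15 = 60.
Iteration 3: 15 > -2 holds -> v = 15 - 5 = 10, s = 60 + 10 = 70.
Iteration 4: 10 > -2 holds -> v = 10 - 5 = 5, s = 70 + 5 = 75.
Iteration 5: 5 > -2 holds -> v = 5 - 5 = 0, s = 75 + 0 = 75.
Iteration 6: 0 > -2 holds -> v = 0 - 5 = -5, s = 75 + -5 = 70.
Iteration 7: -5 > -2 fails; recursion stops.
SUM(s) = 25 + 45 + 60 + 70 + 75 + 75 + 70 = 420.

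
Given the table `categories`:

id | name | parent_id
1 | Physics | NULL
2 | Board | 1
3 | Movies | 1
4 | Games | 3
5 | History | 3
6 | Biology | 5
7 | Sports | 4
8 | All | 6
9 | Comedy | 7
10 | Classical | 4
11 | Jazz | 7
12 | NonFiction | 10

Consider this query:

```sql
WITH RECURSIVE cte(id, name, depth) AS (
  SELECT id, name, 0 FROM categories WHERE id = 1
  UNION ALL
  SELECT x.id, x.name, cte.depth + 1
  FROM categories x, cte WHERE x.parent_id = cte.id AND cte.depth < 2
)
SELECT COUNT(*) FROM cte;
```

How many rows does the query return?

5

Base: id=1 (Physics) at depth 0.
Iteration 1: rows with parent_id in {1} -> Board (id 2, depth 1), Movies (id 3, depth 1).
Iteration 2: rows with parent_id in {2,3} -> Games (id 4, depth 2), History (id 5, depth 2).
Iteration 3: depth < 2 fails for all current rows; recursion stops.
Total rows emitted: 5.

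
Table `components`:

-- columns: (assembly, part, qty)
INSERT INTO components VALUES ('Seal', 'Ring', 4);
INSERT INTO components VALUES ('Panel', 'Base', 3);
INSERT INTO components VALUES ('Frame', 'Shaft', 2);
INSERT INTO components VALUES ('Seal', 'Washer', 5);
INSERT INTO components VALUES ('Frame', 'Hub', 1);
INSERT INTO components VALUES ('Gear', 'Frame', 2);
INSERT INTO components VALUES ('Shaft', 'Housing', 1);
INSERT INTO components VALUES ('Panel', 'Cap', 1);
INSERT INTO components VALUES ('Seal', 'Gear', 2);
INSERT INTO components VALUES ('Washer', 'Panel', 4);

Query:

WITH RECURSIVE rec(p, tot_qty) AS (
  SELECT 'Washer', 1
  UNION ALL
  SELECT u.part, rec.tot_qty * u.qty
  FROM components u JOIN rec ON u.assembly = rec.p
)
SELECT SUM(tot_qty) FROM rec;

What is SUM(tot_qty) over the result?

21

Base: (Washer, tot_qty=1).
Iteration 1: components of {Washer} -> Panel = 1*4 = 4.
Iteration 2: components of {Panel} -> Base = 4*3 = 12, Cap = 4*1 = 4.
Iteration 3: no further components; recursion stops.
SUM(tot_qty) = 1 + 4 + 12 + 4 = 21.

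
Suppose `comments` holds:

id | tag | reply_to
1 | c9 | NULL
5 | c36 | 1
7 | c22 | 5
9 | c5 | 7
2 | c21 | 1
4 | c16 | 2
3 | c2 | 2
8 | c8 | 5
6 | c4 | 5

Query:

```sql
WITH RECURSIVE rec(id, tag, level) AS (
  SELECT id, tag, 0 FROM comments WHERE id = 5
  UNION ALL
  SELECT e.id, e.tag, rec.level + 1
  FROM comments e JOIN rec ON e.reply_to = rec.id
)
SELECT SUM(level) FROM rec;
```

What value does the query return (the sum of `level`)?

5

Base: id=5 (c36) at level 0.
Iteration 1: rows with reply_to in {5} -> c4 (id 6, level 1), c22 (id 7, level 1), c8 (id 8, level 1).
Iteration 2: rows with reply_to in {6,7,8} -> c5 (id 9, level 2).
Iteration 3: no rows with reply_to in {9}; recursion stops.
SUM(level) = 0 + 1 + 1 + 1 + 2 = 5.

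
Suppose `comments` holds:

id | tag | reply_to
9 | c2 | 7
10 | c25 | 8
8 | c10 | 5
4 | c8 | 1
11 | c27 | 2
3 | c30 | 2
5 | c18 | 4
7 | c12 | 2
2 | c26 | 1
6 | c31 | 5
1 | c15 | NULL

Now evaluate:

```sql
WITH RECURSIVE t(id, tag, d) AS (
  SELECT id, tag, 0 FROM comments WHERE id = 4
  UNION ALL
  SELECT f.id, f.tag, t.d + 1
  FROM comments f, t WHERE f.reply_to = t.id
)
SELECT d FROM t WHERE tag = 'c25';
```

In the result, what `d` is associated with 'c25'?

3

Base: id=4 (c8) at d 0.
Iteration 1: rows with reply_to in {4} -> c18 (id 5, d 1).
Iteration 2: rows with reply_to in {5} -> c31 (id 6, d 2), c10 (id 8, d 2).
Iteration 3: rows with reply_to in {6,8} -> c25 (id 10, d 3).
Iteration 4: no rows with reply_to in {10}; recursion stops.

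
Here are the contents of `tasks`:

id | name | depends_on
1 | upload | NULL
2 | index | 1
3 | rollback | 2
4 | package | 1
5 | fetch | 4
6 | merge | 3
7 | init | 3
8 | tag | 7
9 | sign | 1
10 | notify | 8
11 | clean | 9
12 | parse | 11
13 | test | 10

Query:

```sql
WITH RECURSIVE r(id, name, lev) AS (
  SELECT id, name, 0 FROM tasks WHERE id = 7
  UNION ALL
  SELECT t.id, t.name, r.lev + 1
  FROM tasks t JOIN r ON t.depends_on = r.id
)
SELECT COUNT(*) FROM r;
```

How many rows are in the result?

Base: id=7 (init) at lev 0.
Iteration 1: rows with depends_on in {7} -> tag (id 8, lev 1).
Iteration 2: rows with depends_on in {8} -> notify (id 10, lev 2).
Iteration 3: rows with depends_on in {10} -> test (id 13, lev 3).
Iteration 4: no rows with depends_on in {13}; recursion stops.
Total rows emitted: 4.

4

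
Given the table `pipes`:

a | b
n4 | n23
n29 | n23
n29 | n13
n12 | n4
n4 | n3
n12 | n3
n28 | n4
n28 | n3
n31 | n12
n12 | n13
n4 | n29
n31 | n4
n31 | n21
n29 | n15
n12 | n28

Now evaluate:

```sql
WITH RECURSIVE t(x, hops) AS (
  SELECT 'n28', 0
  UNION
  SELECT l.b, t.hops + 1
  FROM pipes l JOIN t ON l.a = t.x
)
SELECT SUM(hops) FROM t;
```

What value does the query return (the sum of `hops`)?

17

Base: (n28, hops=0).
Iteration 1: edges from {n28} -> (n3, hops=1), (n4, hops=1).
Iteration 2: edges from {n3,n4} -> (n23, hops=2), (n29, hops=2), (n3, hops=2).
Iteration 3: edges from {n23,n29,n3} -> (n13, hops=3), (n15, hops=3), (n23, hops=3).
Iteration 4: no outgoing edges from {n13,n15,n23}; recursion stops.
SUM(hops) = 0 + 1 + 1 + 2 + 2 + 2 + 3 + 3 + 3 = 17.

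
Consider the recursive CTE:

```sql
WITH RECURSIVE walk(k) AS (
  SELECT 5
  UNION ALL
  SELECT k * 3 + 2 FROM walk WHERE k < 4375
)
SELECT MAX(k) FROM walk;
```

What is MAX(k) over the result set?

13121

Base: k=5.
Iteration 1: 5 < 4375 holds -> k = 5 * 3 + 2 = 17.
Iteration 2: 17 < 4375 holds -> k = 17 * 3 + 2 = 53.
Iteration 3: 53 < 4375 holds -> k = 53 * 3 + 2 = 161.
Iteration 4: 161 < 4375 holds -> k = 161 * 3 + 2 = 485.
Iteration 5: 485 < 4375 holds -> k = 485 * 3 + 2 = 1457.
Iteration 6: 1457 < 4375 holds -> k = 1457 * 3 + 2 = 4373.
Iteration 7: 4373 < 4375 holds -> k = 4373 * 3 + 2 = 13121.
Iteration 8: 13121 < 4375 fails; recursion stops.
k values: 5, 17, 53, 161, 485, 1457, 4373, 13121; the maximum is 13121.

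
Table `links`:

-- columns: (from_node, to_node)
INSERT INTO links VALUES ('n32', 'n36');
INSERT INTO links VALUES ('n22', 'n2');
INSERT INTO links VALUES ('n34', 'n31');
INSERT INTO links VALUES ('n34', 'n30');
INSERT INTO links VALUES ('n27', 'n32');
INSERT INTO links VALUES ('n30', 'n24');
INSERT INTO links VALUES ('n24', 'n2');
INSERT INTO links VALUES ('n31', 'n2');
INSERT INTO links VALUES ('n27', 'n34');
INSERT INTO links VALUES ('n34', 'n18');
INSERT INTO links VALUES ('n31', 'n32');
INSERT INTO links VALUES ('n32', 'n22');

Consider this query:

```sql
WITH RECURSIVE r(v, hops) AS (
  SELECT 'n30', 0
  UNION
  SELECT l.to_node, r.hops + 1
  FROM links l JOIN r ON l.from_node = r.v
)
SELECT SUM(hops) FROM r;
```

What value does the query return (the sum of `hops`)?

3

Base: (n30, hops=0).
Iteration 1: edges from {n30} -> (n24, hops=1).
Iteration 2: edges from {n24} -> (n2, hops=2).
Iteration 3: no outgoing edges from {n2}; recursion stops.
SUM(hops) = 0 + 1 + 2 = 3.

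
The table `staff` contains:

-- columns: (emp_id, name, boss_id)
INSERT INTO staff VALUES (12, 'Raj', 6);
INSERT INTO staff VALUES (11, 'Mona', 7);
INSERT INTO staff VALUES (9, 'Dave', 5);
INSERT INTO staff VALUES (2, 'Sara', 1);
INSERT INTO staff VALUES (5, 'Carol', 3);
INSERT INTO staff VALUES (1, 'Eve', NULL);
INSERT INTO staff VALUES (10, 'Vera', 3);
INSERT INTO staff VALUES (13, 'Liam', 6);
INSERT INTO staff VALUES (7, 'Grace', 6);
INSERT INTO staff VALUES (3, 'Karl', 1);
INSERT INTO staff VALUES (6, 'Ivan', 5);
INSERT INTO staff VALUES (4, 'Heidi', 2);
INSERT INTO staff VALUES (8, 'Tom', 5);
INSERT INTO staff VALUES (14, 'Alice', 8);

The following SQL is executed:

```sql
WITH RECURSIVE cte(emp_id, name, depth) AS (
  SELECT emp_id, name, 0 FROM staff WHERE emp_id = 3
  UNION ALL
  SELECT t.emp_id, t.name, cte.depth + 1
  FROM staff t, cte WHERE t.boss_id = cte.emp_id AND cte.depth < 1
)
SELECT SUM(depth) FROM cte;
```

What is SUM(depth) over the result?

2

Base: emp_id=3 (Karl) at depth 0.
Iteration 1: rows with boss_id in {3} -> Carol (id 5, depth 1), Vera (id 10, depth 1).
Iteration 2: depth < 1 fails for all current rows; recursion stops.
SUM(depth) = 0 + 1 + 1 = 2.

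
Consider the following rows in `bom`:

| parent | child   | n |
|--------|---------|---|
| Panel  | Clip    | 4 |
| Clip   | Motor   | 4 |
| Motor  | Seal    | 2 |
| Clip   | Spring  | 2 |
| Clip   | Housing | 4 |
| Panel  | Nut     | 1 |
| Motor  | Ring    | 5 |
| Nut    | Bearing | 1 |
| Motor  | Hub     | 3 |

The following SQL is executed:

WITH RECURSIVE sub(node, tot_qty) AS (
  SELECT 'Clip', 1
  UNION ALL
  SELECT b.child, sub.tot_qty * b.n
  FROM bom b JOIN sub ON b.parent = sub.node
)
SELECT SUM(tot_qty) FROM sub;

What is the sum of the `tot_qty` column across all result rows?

51

Base: (Clip, tot_qty=1).
Iteration 1: components of {Clip} -> Housing = 1*4 = 4, Motor = 1*4 = 4, Spring = 1*2 = 2.
Iteration 2: components of {Housing,Motor,Spring} -> Hub = 4*3 = 12, Ring = 4*5 = 20, Seal = 4*2 = 8.
Iteration 3: no further components; recursion stops.
SUM(tot_qty) = 1 + 4 + 2 + 4 + 8 + 20 + 12 = 51.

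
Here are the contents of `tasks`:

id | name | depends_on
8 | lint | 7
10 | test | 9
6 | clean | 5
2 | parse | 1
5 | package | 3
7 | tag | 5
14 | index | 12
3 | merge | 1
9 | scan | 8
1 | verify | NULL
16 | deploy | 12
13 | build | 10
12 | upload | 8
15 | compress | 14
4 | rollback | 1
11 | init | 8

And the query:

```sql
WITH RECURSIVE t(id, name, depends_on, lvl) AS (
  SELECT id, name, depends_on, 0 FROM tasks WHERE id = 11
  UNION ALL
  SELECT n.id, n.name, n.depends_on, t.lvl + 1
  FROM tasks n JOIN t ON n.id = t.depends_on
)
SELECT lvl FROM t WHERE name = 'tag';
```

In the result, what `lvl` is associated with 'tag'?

Base: id=11 (init), depends_on=8, lvl 0.
Iteration 1: join on id=8 -> lint (id 8, depends_on=7, lvl 1).
Iteration 2: join on id=7 -> tag (id 7, depends_on=5, lvl 2).
Iteration 3: join on id=5 -> package (id 5, depends_on=3, lvl 3).
Iteration 4: join on id=3 -> merge (id 3, depends_on=1, lvl 4).
Iteration 5: join on id=1 -> verify (id 1, depends_on=NULL, lvl 5).
Iteration 6: depends_on is NULL; no match; recursion stops.

2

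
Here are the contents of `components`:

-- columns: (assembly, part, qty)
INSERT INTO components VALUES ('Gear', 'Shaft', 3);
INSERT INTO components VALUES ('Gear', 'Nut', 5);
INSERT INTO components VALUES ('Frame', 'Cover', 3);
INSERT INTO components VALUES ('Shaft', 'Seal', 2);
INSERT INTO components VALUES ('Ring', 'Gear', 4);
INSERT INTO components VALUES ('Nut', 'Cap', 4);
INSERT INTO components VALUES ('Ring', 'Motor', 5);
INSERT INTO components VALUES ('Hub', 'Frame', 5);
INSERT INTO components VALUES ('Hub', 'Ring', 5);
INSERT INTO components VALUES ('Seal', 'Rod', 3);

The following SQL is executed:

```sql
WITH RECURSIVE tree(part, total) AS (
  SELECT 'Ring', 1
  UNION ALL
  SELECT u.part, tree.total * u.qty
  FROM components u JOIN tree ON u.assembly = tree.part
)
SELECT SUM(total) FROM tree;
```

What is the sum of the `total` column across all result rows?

Base: (Ring, total=1).
Iteration 1: components of {Ring} -> Gear = 1*4 = 4, Motor = 1*5 = 5.
Iteration 2: components of {Gear,Motor} -> Nut = 4*5 = 20, Shaft = 4*3 = 12.
Iteration 3: components of {Nut,Shaft} -> Cap = 20*4 = 80, Seal = 12*2 = 24.
Iteration 4: components of {Cap,Seal} -> Rod = 24*3 = 72.
Iteration 5: no further components; recursion stops.
SUM(total) = 1 + 4 + 5 + 12 + 20 + 24 + 80 + 72 = 218.

218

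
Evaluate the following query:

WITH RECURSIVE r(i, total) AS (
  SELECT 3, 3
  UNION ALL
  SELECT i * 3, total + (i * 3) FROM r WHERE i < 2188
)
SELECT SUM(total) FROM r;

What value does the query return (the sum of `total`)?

Base: i=3, total=3.
Iteration 1: 3 < 2188 holds -> i = 3 * 3 = 9, total = 3 + 9 = 12.
Iteration 2: 9 < 2188 holds -> i = 9 * 3 = 27, total = 12 + 27 = 39.
Iteration 3: 27 < 2188 holds -> i = 27 * 3 = 81, total = 39 + 81 = 120.
Iteration 4: 81 < 2188 holds -> i = 81 * 3 = 243, total = 120 + 243 = 363.
Iteration 5: 243 < 2188 holds -> i = 243 * 3 = 729, total = 363 + 729 = 1092.
Iteration 6: 729 < 2188 holds -> i = 729 * 3 = 2187, total = 1092 + 2187 = 3279.
Iteration 7: 2187 < 2188 holds -> i = 2187 * 3 = 6561, total = 3279 + 6561 = 9840.
Iteration 8: 6561 < 2188 fails; recursion stops.
SUM(total) = 3 + 12 + 39 + 120 + 363 + 1092 + 3279 + 9840 = 14748.

14748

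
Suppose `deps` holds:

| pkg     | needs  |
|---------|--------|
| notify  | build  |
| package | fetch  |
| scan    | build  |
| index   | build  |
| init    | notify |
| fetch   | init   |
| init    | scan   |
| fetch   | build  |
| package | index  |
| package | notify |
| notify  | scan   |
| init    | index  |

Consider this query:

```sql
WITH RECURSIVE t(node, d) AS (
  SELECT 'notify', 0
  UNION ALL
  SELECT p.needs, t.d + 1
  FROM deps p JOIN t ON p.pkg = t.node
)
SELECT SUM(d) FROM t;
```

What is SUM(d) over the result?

Base: (notify, d=0).
Iteration 1: edges from {notify} -> (build, d=1), (scan, d=1).
Iteration 2: edges from {build,scan} -> (build, d=2).
Iteration 3: no outgoing edges from {build}; recursion stops.
SUM(d) = 0 + 1 + 1 + 2 = 4.

4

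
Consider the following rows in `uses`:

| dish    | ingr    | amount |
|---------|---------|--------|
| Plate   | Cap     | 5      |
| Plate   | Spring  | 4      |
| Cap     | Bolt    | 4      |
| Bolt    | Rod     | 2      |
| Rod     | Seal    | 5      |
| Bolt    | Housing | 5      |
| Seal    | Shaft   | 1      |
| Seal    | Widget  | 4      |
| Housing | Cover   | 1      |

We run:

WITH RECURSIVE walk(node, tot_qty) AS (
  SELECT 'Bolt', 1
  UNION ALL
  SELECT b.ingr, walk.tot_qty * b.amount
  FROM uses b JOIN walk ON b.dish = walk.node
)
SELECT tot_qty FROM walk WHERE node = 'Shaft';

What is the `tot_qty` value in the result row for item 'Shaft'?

Base: (Bolt, tot_qty=1).
Iteration 1: components of {Bolt} -> Housing = 1*5 = 5, Rod = 1*2 = 2.
Iteration 2: components of {Housing,Rod} -> Cover = 5*1 = 5, Seal = 2*5 = 10.
Iteration 3: components of {Cover,Seal} -> Shaft = 10*1 = 10, Widget = 10*4 = 40.
Iteration 4: no further components; recursion stops.

10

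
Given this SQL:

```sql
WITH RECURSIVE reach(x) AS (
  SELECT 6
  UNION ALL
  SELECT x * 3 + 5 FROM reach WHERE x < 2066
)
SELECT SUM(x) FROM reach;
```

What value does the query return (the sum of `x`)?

9273

Base: x=6.
Iteration 1: 6 < 2066 holds -> x = 6 * 3 + 5 = 23.
Iteration 2: 23 < 2066 holds -> x = 23 * 3 + 5 = 74.
Iteration 3: 74 < 2066 holds -> x = 74 * 3 + 5 = 227.
Iteration 4: 227 < 2066 holds -> x = 227 * 3 + 5 = 686.
Iteration 5: 686 < 2066 holds -> x = 686 * 3 + 5 = 2063.
Iteration 6: 2063 < 2066 holds -> x = 2063 * 3 + 5 = 6194.
Iteration 7: 6194 < 2066 fails; recursion stops.
SUM(x) = 6 + 23 + 74 + 227 + 686 + 2063 + 6194 = 9273.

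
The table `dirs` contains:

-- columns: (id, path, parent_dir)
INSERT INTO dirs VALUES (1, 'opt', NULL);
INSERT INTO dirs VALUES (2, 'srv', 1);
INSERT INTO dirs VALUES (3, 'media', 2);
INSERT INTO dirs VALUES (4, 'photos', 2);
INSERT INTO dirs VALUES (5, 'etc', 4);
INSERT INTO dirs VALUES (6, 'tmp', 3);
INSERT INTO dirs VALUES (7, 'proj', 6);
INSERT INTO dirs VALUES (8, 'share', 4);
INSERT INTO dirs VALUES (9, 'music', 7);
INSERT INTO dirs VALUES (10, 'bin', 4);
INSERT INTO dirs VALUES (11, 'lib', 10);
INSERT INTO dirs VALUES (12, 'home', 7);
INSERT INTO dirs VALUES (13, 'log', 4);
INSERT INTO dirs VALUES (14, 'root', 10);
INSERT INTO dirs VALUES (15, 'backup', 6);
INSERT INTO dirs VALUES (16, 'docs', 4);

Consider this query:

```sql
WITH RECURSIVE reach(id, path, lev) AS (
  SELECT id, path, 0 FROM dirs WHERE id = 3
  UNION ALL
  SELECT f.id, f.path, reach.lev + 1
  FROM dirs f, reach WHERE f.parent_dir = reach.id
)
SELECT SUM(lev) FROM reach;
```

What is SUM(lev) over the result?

11

Base: id=3 (media) at lev 0.
Iteration 1: rows with parent_dir in {3} -> tmp (id 6, lev 1).
Iteration 2: rows with parent_dir in {6} -> proj (id 7, lev 2), backup (id 15, lev 2).
Iteration 3: rows with parent_dir in {7,15} -> music (id 9, lev 3), home (id 12, lev 3).
Iteration 4: no rows with parent_dir in {9,12}; recursion stops.
SUM(lev) = 0 + 1 + 2 + 2 + 3 + 3 = 11.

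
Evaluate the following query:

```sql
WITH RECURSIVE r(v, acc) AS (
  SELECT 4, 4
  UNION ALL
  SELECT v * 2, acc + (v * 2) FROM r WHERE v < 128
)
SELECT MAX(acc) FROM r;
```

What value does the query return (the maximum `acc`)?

Base: v=4, acc=4.
Iteration 1: 4 < 128 holds -> v = 4 * 2 = 8, acc = 4 + 8 = 12.
Iteration 2: 8 < 128 holds -> v = 8 * 2 = 16, acc = 12 + 16 = 28.
Iteration 3: 16 < 128 holds -> v = 16 * 2 = 32, acc = 28 + 32 = 60.
Iteration 4: 32 < 128 holds -> v = 32 * 2 = 64, acc = 60 + 64 = 124.
Iteration 5: 64 < 128 holds -> v = 64 * 2 = 128, acc = 124 + 128 = 252.
Iteration 6: 128 < 128 fails; recursion stops.
acc values: 4, 12, 28, 60, 124, 252; the maximum is 252.

252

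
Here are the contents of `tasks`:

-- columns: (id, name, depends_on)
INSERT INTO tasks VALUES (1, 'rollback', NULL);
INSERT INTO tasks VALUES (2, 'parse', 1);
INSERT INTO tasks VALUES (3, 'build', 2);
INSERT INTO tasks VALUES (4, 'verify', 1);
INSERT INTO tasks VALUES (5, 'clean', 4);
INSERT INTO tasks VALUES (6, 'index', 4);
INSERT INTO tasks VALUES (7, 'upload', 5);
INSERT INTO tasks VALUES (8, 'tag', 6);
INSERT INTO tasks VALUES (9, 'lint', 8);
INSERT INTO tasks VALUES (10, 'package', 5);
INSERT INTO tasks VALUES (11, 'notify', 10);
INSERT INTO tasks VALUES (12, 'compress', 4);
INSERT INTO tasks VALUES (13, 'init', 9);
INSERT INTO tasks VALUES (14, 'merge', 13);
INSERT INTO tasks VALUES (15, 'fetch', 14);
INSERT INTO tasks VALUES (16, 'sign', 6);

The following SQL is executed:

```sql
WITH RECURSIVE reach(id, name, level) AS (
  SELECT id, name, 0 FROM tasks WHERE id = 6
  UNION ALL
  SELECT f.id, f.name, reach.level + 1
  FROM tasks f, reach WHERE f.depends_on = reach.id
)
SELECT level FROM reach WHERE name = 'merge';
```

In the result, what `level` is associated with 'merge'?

Base: id=6 (index) at level 0.
Iteration 1: rows with depends_on in {6} -> tag (id 8, level 1), sign (id 16, level 1).
Iteration 2: rows with depends_on in {8,16} -> lint (id 9, level 2).
Iteration 3: rows with depends_on in {9} -> init (id 13, level 3).
Iteration 4: rows with depends_on in {13} -> merge (id 14, level 4).
Iteration 5: rows with depends_on in {14} -> fetch (id 15, level 5).
Iteration 6: no rows with depends_on in {15}; recursion stops.

4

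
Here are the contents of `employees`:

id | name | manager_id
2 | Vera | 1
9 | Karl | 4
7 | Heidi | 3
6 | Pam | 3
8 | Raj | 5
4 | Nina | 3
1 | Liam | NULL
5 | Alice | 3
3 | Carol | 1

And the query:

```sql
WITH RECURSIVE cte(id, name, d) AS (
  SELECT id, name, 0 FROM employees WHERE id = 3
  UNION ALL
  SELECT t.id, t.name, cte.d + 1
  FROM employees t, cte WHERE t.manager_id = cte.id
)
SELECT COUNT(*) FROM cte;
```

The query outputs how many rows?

7

Base: id=3 (Carol) at d 0.
Iteration 1: rows with manager_id in {3} -> Nina (id 4, d 1), Alice (id 5, d 1), Pam (id 6, d 1), Heidi (id 7, d 1).
Iteration 2: rows with manager_id in {4,5,6,7} -> Raj (id 8, d 2), Karl (id 9, d 2).
Iteration 3: no rows with manager_id in {8,9}; recursion stops.
Total rows emitted: 7.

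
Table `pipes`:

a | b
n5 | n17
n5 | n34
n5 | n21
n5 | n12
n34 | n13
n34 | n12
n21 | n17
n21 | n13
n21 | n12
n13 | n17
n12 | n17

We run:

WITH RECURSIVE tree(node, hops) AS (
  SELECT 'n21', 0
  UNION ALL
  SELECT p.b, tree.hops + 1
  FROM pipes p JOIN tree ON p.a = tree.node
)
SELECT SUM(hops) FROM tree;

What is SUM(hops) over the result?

7

Base: (n21, hops=0).
Iteration 1: edges from {n21} -> (n12, hops=1), (n13, hops=1), (n17, hops=1).
Iteration 2: edges from {n12,n13,n17} -> (n17, hops=2) x2. [UNION ALL keeps all 2 new rows, including repeats]
Iteration 3: no outgoing edges from {n17}; recursion stops.
SUM(hops) = 0 + 1 + 1 + 1 + 2 + 2 = 7.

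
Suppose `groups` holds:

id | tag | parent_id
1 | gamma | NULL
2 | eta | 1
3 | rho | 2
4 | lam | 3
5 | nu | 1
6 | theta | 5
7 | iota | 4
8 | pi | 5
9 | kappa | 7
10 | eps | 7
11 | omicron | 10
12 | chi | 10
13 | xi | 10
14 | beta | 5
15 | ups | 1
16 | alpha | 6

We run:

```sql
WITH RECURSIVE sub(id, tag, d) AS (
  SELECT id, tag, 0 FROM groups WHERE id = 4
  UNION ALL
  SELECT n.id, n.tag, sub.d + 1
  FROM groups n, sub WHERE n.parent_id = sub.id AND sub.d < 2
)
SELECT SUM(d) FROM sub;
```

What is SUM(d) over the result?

5

Base: id=4 (lam) at d 0.
Iteration 1: rows with parent_id in {4} -> iota (id 7, d 1).
Iteration 2: rows with parent_id in {7} -> kappa (id 9, d 2), eps (id 10, d 2).
Iteration 3: d < 2 fails for all current rows; recursion stops.
SUM(d) = 0 + 1 + 2 + 2 = 5.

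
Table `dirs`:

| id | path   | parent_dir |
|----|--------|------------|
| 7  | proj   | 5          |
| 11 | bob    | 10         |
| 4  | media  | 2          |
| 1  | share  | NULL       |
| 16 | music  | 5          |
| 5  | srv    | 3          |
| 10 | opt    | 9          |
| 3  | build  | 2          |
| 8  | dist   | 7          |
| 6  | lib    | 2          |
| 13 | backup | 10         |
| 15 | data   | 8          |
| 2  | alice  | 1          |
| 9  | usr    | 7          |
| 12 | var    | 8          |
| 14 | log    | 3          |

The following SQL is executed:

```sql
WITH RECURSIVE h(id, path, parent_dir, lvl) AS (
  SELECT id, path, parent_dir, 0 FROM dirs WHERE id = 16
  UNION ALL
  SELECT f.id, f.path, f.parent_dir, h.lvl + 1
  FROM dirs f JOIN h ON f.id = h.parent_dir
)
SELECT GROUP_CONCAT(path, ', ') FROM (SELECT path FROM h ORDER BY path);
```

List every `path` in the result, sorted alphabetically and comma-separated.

alice, build, music, share, srv

Base: id=16 (music), parent_dir=5, lvl 0.
Iteration 1: join on id=5 -> srv (id 5, parent_dir=3, lvl 1).
Iteration 2: join on id=3 -> build (id 3, parent_dir=2, lvl 2).
Iteration 3: join on id=2 -> alice (id 2, parent_dir=1, lvl 3).
Iteration 4: join on id=1 -> share (id 1, parent_dir=NULL, lvl 4).
Iteration 5: parent_dir is NULL; no match; recursion stops.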